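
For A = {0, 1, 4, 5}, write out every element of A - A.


A - A = {a - a' : a, a' ∈ A}.
Compute a - a' for each ordered pair (a, a'):
a = 0: 0-0=0, 0-1=-1, 0-4=-4, 0-5=-5
a = 1: 1-0=1, 1-1=0, 1-4=-3, 1-5=-4
a = 4: 4-0=4, 4-1=3, 4-4=0, 4-5=-1
a = 5: 5-0=5, 5-1=4, 5-4=1, 5-5=0
Collecting distinct values (and noting 0 appears from a-a):
A - A = {-5, -4, -3, -1, 0, 1, 3, 4, 5}
|A - A| = 9

A - A = {-5, -4, -3, -1, 0, 1, 3, 4, 5}


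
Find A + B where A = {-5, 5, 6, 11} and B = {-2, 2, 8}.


A + B = {a + b : a ∈ A, b ∈ B}.
Enumerate all |A|·|B| = 4·3 = 12 pairs (a, b) and collect distinct sums.
a = -5: -5+-2=-7, -5+2=-3, -5+8=3
a = 5: 5+-2=3, 5+2=7, 5+8=13
a = 6: 6+-2=4, 6+2=8, 6+8=14
a = 11: 11+-2=9, 11+2=13, 11+8=19
Collecting distinct sums: A + B = {-7, -3, 3, 4, 7, 8, 9, 13, 14, 19}
|A + B| = 10

A + B = {-7, -3, 3, 4, 7, 8, 9, 13, 14, 19}


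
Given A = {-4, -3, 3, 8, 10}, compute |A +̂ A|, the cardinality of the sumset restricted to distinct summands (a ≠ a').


Restricted sumset: A +̂ A = {a + a' : a ∈ A, a' ∈ A, a ≠ a'}.
Equivalently, take A + A and drop any sum 2a that is achievable ONLY as a + a for a ∈ A (i.e. sums representable only with equal summands).
Enumerate pairs (a, a') with a < a' (symmetric, so each unordered pair gives one sum; this covers all a ≠ a'):
  -4 + -3 = -7
  -4 + 3 = -1
  -4 + 8 = 4
  -4 + 10 = 6
  -3 + 3 = 0
  -3 + 8 = 5
  -3 + 10 = 7
  3 + 8 = 11
  3 + 10 = 13
  8 + 10 = 18
Collected distinct sums: {-7, -1, 0, 4, 5, 6, 7, 11, 13, 18}
|A +̂ A| = 10
(Reference bound: |A +̂ A| ≥ 2|A| - 3 for |A| ≥ 2, with |A| = 5 giving ≥ 7.)

|A +̂ A| = 10


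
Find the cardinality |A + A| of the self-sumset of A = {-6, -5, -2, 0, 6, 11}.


A + A = {a + a' : a, a' ∈ A}; |A| = 6.
General bounds: 2|A| - 1 ≤ |A + A| ≤ |A|(|A|+1)/2, i.e. 11 ≤ |A + A| ≤ 21.
Lower bound 2|A|-1 is attained iff A is an arithmetic progression.
Enumerate sums a + a' for a ≤ a' (symmetric, so this suffices):
a = -6: -6+-6=-12, -6+-5=-11, -6+-2=-8, -6+0=-6, -6+6=0, -6+11=5
a = -5: -5+-5=-10, -5+-2=-7, -5+0=-5, -5+6=1, -5+11=6
a = -2: -2+-2=-4, -2+0=-2, -2+6=4, -2+11=9
a = 0: 0+0=0, 0+6=6, 0+11=11
a = 6: 6+6=12, 6+11=17
a = 11: 11+11=22
Distinct sums: {-12, -11, -10, -8, -7, -6, -5, -4, -2, 0, 1, 4, 5, 6, 9, 11, 12, 17, 22}
|A + A| = 19

|A + A| = 19


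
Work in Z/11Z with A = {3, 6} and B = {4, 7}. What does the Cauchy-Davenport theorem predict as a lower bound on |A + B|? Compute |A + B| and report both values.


Cauchy-Davenport: |A + B| ≥ min(p, |A| + |B| - 1) for A, B nonempty in Z/pZ.
|A| = 2, |B| = 2, p = 11.
CD lower bound = min(11, 2 + 2 - 1) = min(11, 3) = 3.
Compute A + B mod 11 directly:
a = 3: 3+4=7, 3+7=10
a = 6: 6+4=10, 6+7=2
A + B = {2, 7, 10}, so |A + B| = 3.
Verify: 3 ≥ 3? Yes ✓.

CD lower bound = 3, actual |A + B| = 3.


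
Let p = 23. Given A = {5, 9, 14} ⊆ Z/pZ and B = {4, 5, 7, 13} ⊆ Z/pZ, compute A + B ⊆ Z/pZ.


Work in Z/23Z: reduce every sum a + b modulo 23.
Enumerate all 12 pairs:
a = 5: 5+4=9, 5+5=10, 5+7=12, 5+13=18
a = 9: 9+4=13, 9+5=14, 9+7=16, 9+13=22
a = 14: 14+4=18, 14+5=19, 14+7=21, 14+13=4
Distinct residues collected: {4, 9, 10, 12, 13, 14, 16, 18, 19, 21, 22}
|A + B| = 11 (out of 23 total residues).

A + B = {4, 9, 10, 12, 13, 14, 16, 18, 19, 21, 22}


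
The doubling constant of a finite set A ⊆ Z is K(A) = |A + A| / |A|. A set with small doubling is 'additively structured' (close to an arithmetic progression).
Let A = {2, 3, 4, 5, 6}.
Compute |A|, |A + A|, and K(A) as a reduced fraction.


|A| = 5.
Compute A + A by enumerating all 25 pairs.
A + A = {4, 5, 6, 7, 8, 9, 10, 11, 12}, so |A + A| = 9.
K = |A + A| / |A| = 9/5 (already in lowest terms) ≈ 1.8000.
Reference: AP of size 5 gives K = 9/5 ≈ 1.8000; a fully generic set of size 5 gives K ≈ 3.0000.

|A| = 5, |A + A| = 9, K = 9/5.


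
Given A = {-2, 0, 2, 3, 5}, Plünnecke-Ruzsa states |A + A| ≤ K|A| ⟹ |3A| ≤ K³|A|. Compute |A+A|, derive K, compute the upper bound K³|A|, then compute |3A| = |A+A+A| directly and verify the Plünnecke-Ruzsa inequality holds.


|A| = 5.
Step 1: Compute A + A by enumerating all 25 pairs.
A + A = {-4, -2, 0, 1, 2, 3, 4, 5, 6, 7, 8, 10}, so |A + A| = 12.
Step 2: Doubling constant K = |A + A|/|A| = 12/5 = 12/5 ≈ 2.4000.
Step 3: Plünnecke-Ruzsa gives |3A| ≤ K³·|A| = (2.4000)³ · 5 ≈ 69.1200.
Step 4: Compute 3A = A + A + A directly by enumerating all triples (a,b,c) ∈ A³; |3A| = 19.
Step 5: Check 19 ≤ 69.1200? Yes ✓.

K = 12/5, Plünnecke-Ruzsa bound K³|A| ≈ 69.1200, |3A| = 19, inequality holds.


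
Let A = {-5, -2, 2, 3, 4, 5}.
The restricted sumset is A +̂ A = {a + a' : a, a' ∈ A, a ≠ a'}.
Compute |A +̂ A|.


Restricted sumset: A +̂ A = {a + a' : a ∈ A, a' ∈ A, a ≠ a'}.
Equivalently, take A + A and drop any sum 2a that is achievable ONLY as a + a for a ∈ A (i.e. sums representable only with equal summands).
Enumerate pairs (a, a') with a < a' (symmetric, so each unordered pair gives one sum; this covers all a ≠ a'):
  -5 + -2 = -7
  -5 + 2 = -3
  -5 + 3 = -2
  -5 + 4 = -1
  -5 + 5 = 0
  -2 + 2 = 0
  -2 + 3 = 1
  -2 + 4 = 2
  -2 + 5 = 3
  2 + 3 = 5
  2 + 4 = 6
  2 + 5 = 7
  3 + 4 = 7
  3 + 5 = 8
  4 + 5 = 9
Collected distinct sums: {-7, -3, -2, -1, 0, 1, 2, 3, 5, 6, 7, 8, 9}
|A +̂ A| = 13
(Reference bound: |A +̂ A| ≥ 2|A| - 3 for |A| ≥ 2, with |A| = 6 giving ≥ 9.)

|A +̂ A| = 13


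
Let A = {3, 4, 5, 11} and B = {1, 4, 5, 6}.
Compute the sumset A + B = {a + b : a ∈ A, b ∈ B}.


A + B = {a + b : a ∈ A, b ∈ B}.
Enumerate all |A|·|B| = 4·4 = 16 pairs (a, b) and collect distinct sums.
a = 3: 3+1=4, 3+4=7, 3+5=8, 3+6=9
a = 4: 4+1=5, 4+4=8, 4+5=9, 4+6=10
a = 5: 5+1=6, 5+4=9, 5+5=10, 5+6=11
a = 11: 11+1=12, 11+4=15, 11+5=16, 11+6=17
Collecting distinct sums: A + B = {4, 5, 6, 7, 8, 9, 10, 11, 12, 15, 16, 17}
|A + B| = 12

A + B = {4, 5, 6, 7, 8, 9, 10, 11, 12, 15, 16, 17}


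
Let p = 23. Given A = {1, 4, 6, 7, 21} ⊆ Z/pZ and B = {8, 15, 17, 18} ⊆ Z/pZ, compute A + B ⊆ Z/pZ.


Work in Z/23Z: reduce every sum a + b modulo 23.
Enumerate all 20 pairs:
a = 1: 1+8=9, 1+15=16, 1+17=18, 1+18=19
a = 4: 4+8=12, 4+15=19, 4+17=21, 4+18=22
a = 6: 6+8=14, 6+15=21, 6+17=0, 6+18=1
a = 7: 7+8=15, 7+15=22, 7+17=1, 7+18=2
a = 21: 21+8=6, 21+15=13, 21+17=15, 21+18=16
Distinct residues collected: {0, 1, 2, 6, 9, 12, 13, 14, 15, 16, 18, 19, 21, 22}
|A + B| = 14 (out of 23 total residues).

A + B = {0, 1, 2, 6, 9, 12, 13, 14, 15, 16, 18, 19, 21, 22}


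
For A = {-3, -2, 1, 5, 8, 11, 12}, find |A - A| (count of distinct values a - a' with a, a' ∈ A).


A - A = {a - a' : a, a' ∈ A}; |A| = 7.
Bounds: 2|A|-1 ≤ |A - A| ≤ |A|² - |A| + 1, i.e. 13 ≤ |A - A| ≤ 43.
Note: 0 ∈ A - A always (from a - a). The set is symmetric: if d ∈ A - A then -d ∈ A - A.
Enumerate nonzero differences d = a - a' with a > a' (then include -d):
Positive differences: {1, 3, 4, 6, 7, 8, 10, 11, 13, 14, 15}
Full difference set: {0} ∪ (positive diffs) ∪ (negative diffs).
|A - A| = 1 + 2·11 = 23 (matches direct enumeration: 23).

|A - A| = 23


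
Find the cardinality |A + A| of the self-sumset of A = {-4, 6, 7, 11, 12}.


A + A = {a + a' : a, a' ∈ A}; |A| = 5.
General bounds: 2|A| - 1 ≤ |A + A| ≤ |A|(|A|+1)/2, i.e. 9 ≤ |A + A| ≤ 15.
Lower bound 2|A|-1 is attained iff A is an arithmetic progression.
Enumerate sums a + a' for a ≤ a' (symmetric, so this suffices):
a = -4: -4+-4=-8, -4+6=2, -4+7=3, -4+11=7, -4+12=8
a = 6: 6+6=12, 6+7=13, 6+11=17, 6+12=18
a = 7: 7+7=14, 7+11=18, 7+12=19
a = 11: 11+11=22, 11+12=23
a = 12: 12+12=24
Distinct sums: {-8, 2, 3, 7, 8, 12, 13, 14, 17, 18, 19, 22, 23, 24}
|A + A| = 14

|A + A| = 14


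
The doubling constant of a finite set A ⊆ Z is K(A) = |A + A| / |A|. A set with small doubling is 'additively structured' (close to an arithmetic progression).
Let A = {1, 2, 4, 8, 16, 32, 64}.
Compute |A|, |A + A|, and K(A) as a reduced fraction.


|A| = 7.
Compute A + A by enumerating all 49 pairs.
A + A = {2, 3, 4, 5, 6, 8, 9, 10, 12, 16, 17, 18, 20, 24, 32, 33, 34, 36, 40, 48, 64, 65, 66, 68, 72, 80, 96, 128}, so |A + A| = 28.
K = |A + A| / |A| = 28/7 = 4/1 ≈ 4.0000.
Reference: AP of size 7 gives K = 13/7 ≈ 1.8571; a fully generic set of size 7 gives K ≈ 4.0000.

|A| = 7, |A + A| = 28, K = 28/7 = 4/1.


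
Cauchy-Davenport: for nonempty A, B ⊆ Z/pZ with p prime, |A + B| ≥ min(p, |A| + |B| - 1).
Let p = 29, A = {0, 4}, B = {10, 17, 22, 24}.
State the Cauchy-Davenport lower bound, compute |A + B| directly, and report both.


Cauchy-Davenport: |A + B| ≥ min(p, |A| + |B| - 1) for A, B nonempty in Z/pZ.
|A| = 2, |B| = 4, p = 29.
CD lower bound = min(29, 2 + 4 - 1) = min(29, 5) = 5.
Compute A + B mod 29 directly:
a = 0: 0+10=10, 0+17=17, 0+22=22, 0+24=24
a = 4: 4+10=14, 4+17=21, 4+22=26, 4+24=28
A + B = {10, 14, 17, 21, 22, 24, 26, 28}, so |A + B| = 8.
Verify: 8 ≥ 5? Yes ✓.

CD lower bound = 5, actual |A + B| = 8.


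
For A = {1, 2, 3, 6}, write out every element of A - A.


A - A = {a - a' : a, a' ∈ A}.
Compute a - a' for each ordered pair (a, a'):
a = 1: 1-1=0, 1-2=-1, 1-3=-2, 1-6=-5
a = 2: 2-1=1, 2-2=0, 2-3=-1, 2-6=-4
a = 3: 3-1=2, 3-2=1, 3-3=0, 3-6=-3
a = 6: 6-1=5, 6-2=4, 6-3=3, 6-6=0
Collecting distinct values (and noting 0 appears from a-a):
A - A = {-5, -4, -3, -2, -1, 0, 1, 2, 3, 4, 5}
|A - A| = 11

A - A = {-5, -4, -3, -2, -1, 0, 1, 2, 3, 4, 5}


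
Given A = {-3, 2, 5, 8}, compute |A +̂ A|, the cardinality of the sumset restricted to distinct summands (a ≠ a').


Restricted sumset: A +̂ A = {a + a' : a ∈ A, a' ∈ A, a ≠ a'}.
Equivalently, take A + A and drop any sum 2a that is achievable ONLY as a + a for a ∈ A (i.e. sums representable only with equal summands).
Enumerate pairs (a, a') with a < a' (symmetric, so each unordered pair gives one sum; this covers all a ≠ a'):
  -3 + 2 = -1
  -3 + 5 = 2
  -3 + 8 = 5
  2 + 5 = 7
  2 + 8 = 10
  5 + 8 = 13
Collected distinct sums: {-1, 2, 5, 7, 10, 13}
|A +̂ A| = 6
(Reference bound: |A +̂ A| ≥ 2|A| - 3 for |A| ≥ 2, with |A| = 4 giving ≥ 5.)

|A +̂ A| = 6


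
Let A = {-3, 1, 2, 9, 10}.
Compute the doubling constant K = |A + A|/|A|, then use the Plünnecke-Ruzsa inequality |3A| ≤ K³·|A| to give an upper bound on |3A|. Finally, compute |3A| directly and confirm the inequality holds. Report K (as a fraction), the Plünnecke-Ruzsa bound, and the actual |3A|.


|A| = 5.
Step 1: Compute A + A by enumerating all 25 pairs.
A + A = {-6, -2, -1, 2, 3, 4, 6, 7, 10, 11, 12, 18, 19, 20}, so |A + A| = 14.
Step 2: Doubling constant K = |A + A|/|A| = 14/5 = 14/5 ≈ 2.8000.
Step 3: Plünnecke-Ruzsa gives |3A| ≤ K³·|A| = (2.8000)³ · 5 ≈ 109.7600.
Step 4: Compute 3A = A + A + A directly by enumerating all triples (a,b,c) ∈ A³; |3A| = 28.
Step 5: Check 28 ≤ 109.7600? Yes ✓.

K = 14/5, Plünnecke-Ruzsa bound K³|A| ≈ 109.7600, |3A| = 28, inequality holds.


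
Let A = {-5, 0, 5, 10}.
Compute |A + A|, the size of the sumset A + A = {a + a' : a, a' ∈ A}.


A + A = {a + a' : a, a' ∈ A}; |A| = 4.
General bounds: 2|A| - 1 ≤ |A + A| ≤ |A|(|A|+1)/2, i.e. 7 ≤ |A + A| ≤ 10.
Lower bound 2|A|-1 is attained iff A is an arithmetic progression.
Enumerate sums a + a' for a ≤ a' (symmetric, so this suffices):
a = -5: -5+-5=-10, -5+0=-5, -5+5=0, -5+10=5
a = 0: 0+0=0, 0+5=5, 0+10=10
a = 5: 5+5=10, 5+10=15
a = 10: 10+10=20
Distinct sums: {-10, -5, 0, 5, 10, 15, 20}
|A + A| = 7

|A + A| = 7


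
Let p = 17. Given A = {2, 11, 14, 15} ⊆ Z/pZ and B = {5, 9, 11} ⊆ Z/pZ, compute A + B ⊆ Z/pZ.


Work in Z/17Z: reduce every sum a + b modulo 17.
Enumerate all 12 pairs:
a = 2: 2+5=7, 2+9=11, 2+11=13
a = 11: 11+5=16, 11+9=3, 11+11=5
a = 14: 14+5=2, 14+9=6, 14+11=8
a = 15: 15+5=3, 15+9=7, 15+11=9
Distinct residues collected: {2, 3, 5, 6, 7, 8, 9, 11, 13, 16}
|A + B| = 10 (out of 17 total residues).

A + B = {2, 3, 5, 6, 7, 8, 9, 11, 13, 16}


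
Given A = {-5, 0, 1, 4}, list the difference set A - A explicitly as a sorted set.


A - A = {a - a' : a, a' ∈ A}.
Compute a - a' for each ordered pair (a, a'):
a = -5: -5--5=0, -5-0=-5, -5-1=-6, -5-4=-9
a = 0: 0--5=5, 0-0=0, 0-1=-1, 0-4=-4
a = 1: 1--5=6, 1-0=1, 1-1=0, 1-4=-3
a = 4: 4--5=9, 4-0=4, 4-1=3, 4-4=0
Collecting distinct values (and noting 0 appears from a-a):
A - A = {-9, -6, -5, -4, -3, -1, 0, 1, 3, 4, 5, 6, 9}
|A - A| = 13

A - A = {-9, -6, -5, -4, -3, -1, 0, 1, 3, 4, 5, 6, 9}


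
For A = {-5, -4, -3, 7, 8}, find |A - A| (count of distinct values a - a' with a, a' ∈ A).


A - A = {a - a' : a, a' ∈ A}; |A| = 5.
Bounds: 2|A|-1 ≤ |A - A| ≤ |A|² - |A| + 1, i.e. 9 ≤ |A - A| ≤ 21.
Note: 0 ∈ A - A always (from a - a). The set is symmetric: if d ∈ A - A then -d ∈ A - A.
Enumerate nonzero differences d = a - a' with a > a' (then include -d):
Positive differences: {1, 2, 10, 11, 12, 13}
Full difference set: {0} ∪ (positive diffs) ∪ (negative diffs).
|A - A| = 1 + 2·6 = 13 (matches direct enumeration: 13).

|A - A| = 13


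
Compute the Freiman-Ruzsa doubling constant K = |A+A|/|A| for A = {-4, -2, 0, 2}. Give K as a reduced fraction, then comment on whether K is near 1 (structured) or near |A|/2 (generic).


|A| = 4.
Compute A + A by enumerating all 16 pairs.
A + A = {-8, -6, -4, -2, 0, 2, 4}, so |A + A| = 7.
K = |A + A| / |A| = 7/4 (already in lowest terms) ≈ 1.7500.
Reference: AP of size 4 gives K = 7/4 ≈ 1.7500; a fully generic set of size 4 gives K ≈ 2.5000.

|A| = 4, |A + A| = 7, K = 7/4.


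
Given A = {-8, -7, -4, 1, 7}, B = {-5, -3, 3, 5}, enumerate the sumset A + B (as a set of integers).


A + B = {a + b : a ∈ A, b ∈ B}.
Enumerate all |A|·|B| = 5·4 = 20 pairs (a, b) and collect distinct sums.
a = -8: -8+-5=-13, -8+-3=-11, -8+3=-5, -8+5=-3
a = -7: -7+-5=-12, -7+-3=-10, -7+3=-4, -7+5=-2
a = -4: -4+-5=-9, -4+-3=-7, -4+3=-1, -4+5=1
a = 1: 1+-5=-4, 1+-3=-2, 1+3=4, 1+5=6
a = 7: 7+-5=2, 7+-3=4, 7+3=10, 7+5=12
Collecting distinct sums: A + B = {-13, -12, -11, -10, -9, -7, -5, -4, -3, -2, -1, 1, 2, 4, 6, 10, 12}
|A + B| = 17

A + B = {-13, -12, -11, -10, -9, -7, -5, -4, -3, -2, -1, 1, 2, 4, 6, 10, 12}


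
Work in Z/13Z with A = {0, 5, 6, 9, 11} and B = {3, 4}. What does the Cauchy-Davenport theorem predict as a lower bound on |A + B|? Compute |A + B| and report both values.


Cauchy-Davenport: |A + B| ≥ min(p, |A| + |B| - 1) for A, B nonempty in Z/pZ.
|A| = 5, |B| = 2, p = 13.
CD lower bound = min(13, 5 + 2 - 1) = min(13, 6) = 6.
Compute A + B mod 13 directly:
a = 0: 0+3=3, 0+4=4
a = 5: 5+3=8, 5+4=9
a = 6: 6+3=9, 6+4=10
a = 9: 9+3=12, 9+4=0
a = 11: 11+3=1, 11+4=2
A + B = {0, 1, 2, 3, 4, 8, 9, 10, 12}, so |A + B| = 9.
Verify: 9 ≥ 6? Yes ✓.

CD lower bound = 6, actual |A + B| = 9.


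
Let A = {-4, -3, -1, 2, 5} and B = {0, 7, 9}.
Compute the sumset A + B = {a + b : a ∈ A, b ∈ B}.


A + B = {a + b : a ∈ A, b ∈ B}.
Enumerate all |A|·|B| = 5·3 = 15 pairs (a, b) and collect distinct sums.
a = -4: -4+0=-4, -4+7=3, -4+9=5
a = -3: -3+0=-3, -3+7=4, -3+9=6
a = -1: -1+0=-1, -1+7=6, -1+9=8
a = 2: 2+0=2, 2+7=9, 2+9=11
a = 5: 5+0=5, 5+7=12, 5+9=14
Collecting distinct sums: A + B = {-4, -3, -1, 2, 3, 4, 5, 6, 8, 9, 11, 12, 14}
|A + B| = 13

A + B = {-4, -3, -1, 2, 3, 4, 5, 6, 8, 9, 11, 12, 14}


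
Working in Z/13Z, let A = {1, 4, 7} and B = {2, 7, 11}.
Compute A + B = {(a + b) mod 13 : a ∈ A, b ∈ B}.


Work in Z/13Z: reduce every sum a + b modulo 13.
Enumerate all 9 pairs:
a = 1: 1+2=3, 1+7=8, 1+11=12
a = 4: 4+2=6, 4+7=11, 4+11=2
a = 7: 7+2=9, 7+7=1, 7+11=5
Distinct residues collected: {1, 2, 3, 5, 6, 8, 9, 11, 12}
|A + B| = 9 (out of 13 total residues).

A + B = {1, 2, 3, 5, 6, 8, 9, 11, 12}


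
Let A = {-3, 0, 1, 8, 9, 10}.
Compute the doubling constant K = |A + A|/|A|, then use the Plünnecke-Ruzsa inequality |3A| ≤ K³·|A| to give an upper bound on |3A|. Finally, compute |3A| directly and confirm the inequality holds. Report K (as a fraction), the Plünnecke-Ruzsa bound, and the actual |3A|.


|A| = 6.
Step 1: Compute A + A by enumerating all 36 pairs.
A + A = {-6, -3, -2, 0, 1, 2, 5, 6, 7, 8, 9, 10, 11, 16, 17, 18, 19, 20}, so |A + A| = 18.
Step 2: Doubling constant K = |A + A|/|A| = 18/6 = 18/6 ≈ 3.0000.
Step 3: Plünnecke-Ruzsa gives |3A| ≤ K³·|A| = (3.0000)³ · 6 ≈ 162.0000.
Step 4: Compute 3A = A + A + A directly by enumerating all triples (a,b,c) ∈ A³; |3A| = 35.
Step 5: Check 35 ≤ 162.0000? Yes ✓.

K = 18/6, Plünnecke-Ruzsa bound K³|A| ≈ 162.0000, |3A| = 35, inequality holds.


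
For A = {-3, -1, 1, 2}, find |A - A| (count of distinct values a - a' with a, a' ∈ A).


A - A = {a - a' : a, a' ∈ A}; |A| = 4.
Bounds: 2|A|-1 ≤ |A - A| ≤ |A|² - |A| + 1, i.e. 7 ≤ |A - A| ≤ 13.
Note: 0 ∈ A - A always (from a - a). The set is symmetric: if d ∈ A - A then -d ∈ A - A.
Enumerate nonzero differences d = a - a' with a > a' (then include -d):
Positive differences: {1, 2, 3, 4, 5}
Full difference set: {0} ∪ (positive diffs) ∪ (negative diffs).
|A - A| = 1 + 2·5 = 11 (matches direct enumeration: 11).

|A - A| = 11


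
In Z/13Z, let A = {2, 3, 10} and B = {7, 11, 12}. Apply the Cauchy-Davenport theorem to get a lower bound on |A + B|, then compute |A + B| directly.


Cauchy-Davenport: |A + B| ≥ min(p, |A| + |B| - 1) for A, B nonempty in Z/pZ.
|A| = 3, |B| = 3, p = 13.
CD lower bound = min(13, 3 + 3 - 1) = min(13, 5) = 5.
Compute A + B mod 13 directly:
a = 2: 2+7=9, 2+11=0, 2+12=1
a = 3: 3+7=10, 3+11=1, 3+12=2
a = 10: 10+7=4, 10+11=8, 10+12=9
A + B = {0, 1, 2, 4, 8, 9, 10}, so |A + B| = 7.
Verify: 7 ≥ 5? Yes ✓.

CD lower bound = 5, actual |A + B| = 7.


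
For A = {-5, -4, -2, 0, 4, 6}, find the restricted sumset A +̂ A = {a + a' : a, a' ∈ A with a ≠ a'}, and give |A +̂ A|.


Restricted sumset: A +̂ A = {a + a' : a ∈ A, a' ∈ A, a ≠ a'}.
Equivalently, take A + A and drop any sum 2a that is achievable ONLY as a + a for a ∈ A (i.e. sums representable only with equal summands).
Enumerate pairs (a, a') with a < a' (symmetric, so each unordered pair gives one sum; this covers all a ≠ a'):
  -5 + -4 = -9
  -5 + -2 = -7
  -5 + 0 = -5
  -5 + 4 = -1
  -5 + 6 = 1
  -4 + -2 = -6
  -4 + 0 = -4
  -4 + 4 = 0
  -4 + 6 = 2
  -2 + 0 = -2
  -2 + 4 = 2
  -2 + 6 = 4
  0 + 4 = 4
  0 + 6 = 6
  4 + 6 = 10
Collected distinct sums: {-9, -7, -6, -5, -4, -2, -1, 0, 1, 2, 4, 6, 10}
|A +̂ A| = 13
(Reference bound: |A +̂ A| ≥ 2|A| - 3 for |A| ≥ 2, with |A| = 6 giving ≥ 9.)

|A +̂ A| = 13


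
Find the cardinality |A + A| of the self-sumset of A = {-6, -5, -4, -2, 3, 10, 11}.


A + A = {a + a' : a, a' ∈ A}; |A| = 7.
General bounds: 2|A| - 1 ≤ |A + A| ≤ |A|(|A|+1)/2, i.e. 13 ≤ |A + A| ≤ 28.
Lower bound 2|A|-1 is attained iff A is an arithmetic progression.
Enumerate sums a + a' for a ≤ a' (symmetric, so this suffices):
a = -6: -6+-6=-12, -6+-5=-11, -6+-4=-10, -6+-2=-8, -6+3=-3, -6+10=4, -6+11=5
a = -5: -5+-5=-10, -5+-4=-9, -5+-2=-7, -5+3=-2, -5+10=5, -5+11=6
a = -4: -4+-4=-8, -4+-2=-6, -4+3=-1, -4+10=6, -4+11=7
a = -2: -2+-2=-4, -2+3=1, -2+10=8, -2+11=9
a = 3: 3+3=6, 3+10=13, 3+11=14
a = 10: 10+10=20, 10+11=21
a = 11: 11+11=22
Distinct sums: {-12, -11, -10, -9, -8, -7, -6, -4, -3, -2, -1, 1, 4, 5, 6, 7, 8, 9, 13, 14, 20, 21, 22}
|A + A| = 23

|A + A| = 23


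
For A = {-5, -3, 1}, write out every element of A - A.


A - A = {a - a' : a, a' ∈ A}.
Compute a - a' for each ordered pair (a, a'):
a = -5: -5--5=0, -5--3=-2, -5-1=-6
a = -3: -3--5=2, -3--3=0, -3-1=-4
a = 1: 1--5=6, 1--3=4, 1-1=0
Collecting distinct values (and noting 0 appears from a-a):
A - A = {-6, -4, -2, 0, 2, 4, 6}
|A - A| = 7

A - A = {-6, -4, -2, 0, 2, 4, 6}


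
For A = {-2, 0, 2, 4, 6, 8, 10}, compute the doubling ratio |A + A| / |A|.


|A| = 7.
Compute A + A by enumerating all 49 pairs.
A + A = {-4, -2, 0, 2, 4, 6, 8, 10, 12, 14, 16, 18, 20}, so |A + A| = 13.
K = |A + A| / |A| = 13/7 (already in lowest terms) ≈ 1.8571.
Reference: AP of size 7 gives K = 13/7 ≈ 1.8571; a fully generic set of size 7 gives K ≈ 4.0000.

|A| = 7, |A + A| = 13, K = 13/7.


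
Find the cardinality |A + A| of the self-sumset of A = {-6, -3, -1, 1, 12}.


A + A = {a + a' : a, a' ∈ A}; |A| = 5.
General bounds: 2|A| - 1 ≤ |A + A| ≤ |A|(|A|+1)/2, i.e. 9 ≤ |A + A| ≤ 15.
Lower bound 2|A|-1 is attained iff A is an arithmetic progression.
Enumerate sums a + a' for a ≤ a' (symmetric, so this suffices):
a = -6: -6+-6=-12, -6+-3=-9, -6+-1=-7, -6+1=-5, -6+12=6
a = -3: -3+-3=-6, -3+-1=-4, -3+1=-2, -3+12=9
a = -1: -1+-1=-2, -1+1=0, -1+12=11
a = 1: 1+1=2, 1+12=13
a = 12: 12+12=24
Distinct sums: {-12, -9, -7, -6, -5, -4, -2, 0, 2, 6, 9, 11, 13, 24}
|A + A| = 14

|A + A| = 14


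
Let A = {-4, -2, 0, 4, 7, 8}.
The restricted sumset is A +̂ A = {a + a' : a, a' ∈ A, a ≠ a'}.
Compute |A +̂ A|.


Restricted sumset: A +̂ A = {a + a' : a ∈ A, a' ∈ A, a ≠ a'}.
Equivalently, take A + A and drop any sum 2a that is achievable ONLY as a + a for a ∈ A (i.e. sums representable only with equal summands).
Enumerate pairs (a, a') with a < a' (symmetric, so each unordered pair gives one sum; this covers all a ≠ a'):
  -4 + -2 = -6
  -4 + 0 = -4
  -4 + 4 = 0
  -4 + 7 = 3
  -4 + 8 = 4
  -2 + 0 = -2
  -2 + 4 = 2
  -2 + 7 = 5
  -2 + 8 = 6
  0 + 4 = 4
  0 + 7 = 7
  0 + 8 = 8
  4 + 7 = 11
  4 + 8 = 12
  7 + 8 = 15
Collected distinct sums: {-6, -4, -2, 0, 2, 3, 4, 5, 6, 7, 8, 11, 12, 15}
|A +̂ A| = 14
(Reference bound: |A +̂ A| ≥ 2|A| - 3 for |A| ≥ 2, with |A| = 6 giving ≥ 9.)

|A +̂ A| = 14


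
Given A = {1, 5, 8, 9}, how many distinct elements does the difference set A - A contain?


A - A = {a - a' : a, a' ∈ A}; |A| = 4.
Bounds: 2|A|-1 ≤ |A - A| ≤ |A|² - |A| + 1, i.e. 7 ≤ |A - A| ≤ 13.
Note: 0 ∈ A - A always (from a - a). The set is symmetric: if d ∈ A - A then -d ∈ A - A.
Enumerate nonzero differences d = a - a' with a > a' (then include -d):
Positive differences: {1, 3, 4, 7, 8}
Full difference set: {0} ∪ (positive diffs) ∪ (negative diffs).
|A - A| = 1 + 2·5 = 11 (matches direct enumeration: 11).

|A - A| = 11


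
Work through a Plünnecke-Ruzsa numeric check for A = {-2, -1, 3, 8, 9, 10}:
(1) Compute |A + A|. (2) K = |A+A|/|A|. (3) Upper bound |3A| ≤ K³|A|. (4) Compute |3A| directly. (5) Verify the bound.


|A| = 6.
Step 1: Compute A + A by enumerating all 36 pairs.
A + A = {-4, -3, -2, 1, 2, 6, 7, 8, 9, 11, 12, 13, 16, 17, 18, 19, 20}, so |A + A| = 17.
Step 2: Doubling constant K = |A + A|/|A| = 17/6 = 17/6 ≈ 2.8333.
Step 3: Plünnecke-Ruzsa gives |3A| ≤ K³·|A| = (2.8333)³ · 6 ≈ 136.4722.
Step 4: Compute 3A = A + A + A directly by enumerating all triples (a,b,c) ∈ A³; |3A| = 33.
Step 5: Check 33 ≤ 136.4722? Yes ✓.

K = 17/6, Plünnecke-Ruzsa bound K³|A| ≈ 136.4722, |3A| = 33, inequality holds.


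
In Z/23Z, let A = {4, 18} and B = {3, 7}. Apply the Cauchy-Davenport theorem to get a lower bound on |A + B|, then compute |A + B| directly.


Cauchy-Davenport: |A + B| ≥ min(p, |A| + |B| - 1) for A, B nonempty in Z/pZ.
|A| = 2, |B| = 2, p = 23.
CD lower bound = min(23, 2 + 2 - 1) = min(23, 3) = 3.
Compute A + B mod 23 directly:
a = 4: 4+3=7, 4+7=11
a = 18: 18+3=21, 18+7=2
A + B = {2, 7, 11, 21}, so |A + B| = 4.
Verify: 4 ≥ 3? Yes ✓.

CD lower bound = 3, actual |A + B| = 4.


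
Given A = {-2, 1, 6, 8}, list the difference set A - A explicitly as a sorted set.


A - A = {a - a' : a, a' ∈ A}.
Compute a - a' for each ordered pair (a, a'):
a = -2: -2--2=0, -2-1=-3, -2-6=-8, -2-8=-10
a = 1: 1--2=3, 1-1=0, 1-6=-5, 1-8=-7
a = 6: 6--2=8, 6-1=5, 6-6=0, 6-8=-2
a = 8: 8--2=10, 8-1=7, 8-6=2, 8-8=0
Collecting distinct values (and noting 0 appears from a-a):
A - A = {-10, -8, -7, -5, -3, -2, 0, 2, 3, 5, 7, 8, 10}
|A - A| = 13

A - A = {-10, -8, -7, -5, -3, -2, 0, 2, 3, 5, 7, 8, 10}


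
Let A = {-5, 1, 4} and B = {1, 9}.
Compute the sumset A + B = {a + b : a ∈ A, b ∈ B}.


A + B = {a + b : a ∈ A, b ∈ B}.
Enumerate all |A|·|B| = 3·2 = 6 pairs (a, b) and collect distinct sums.
a = -5: -5+1=-4, -5+9=4
a = 1: 1+1=2, 1+9=10
a = 4: 4+1=5, 4+9=13
Collecting distinct sums: A + B = {-4, 2, 4, 5, 10, 13}
|A + B| = 6

A + B = {-4, 2, 4, 5, 10, 13}


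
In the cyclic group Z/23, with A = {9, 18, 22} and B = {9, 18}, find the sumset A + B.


Work in Z/23Z: reduce every sum a + b modulo 23.
Enumerate all 6 pairs:
a = 9: 9+9=18, 9+18=4
a = 18: 18+9=4, 18+18=13
a = 22: 22+9=8, 22+18=17
Distinct residues collected: {4, 8, 13, 17, 18}
|A + B| = 5 (out of 23 total residues).

A + B = {4, 8, 13, 17, 18}


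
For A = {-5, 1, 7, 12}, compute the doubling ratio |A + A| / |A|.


|A| = 4.
Compute A + A by enumerating all 16 pairs.
A + A = {-10, -4, 2, 7, 8, 13, 14, 19, 24}, so |A + A| = 9.
K = |A + A| / |A| = 9/4 (already in lowest terms) ≈ 2.2500.
Reference: AP of size 4 gives K = 7/4 ≈ 1.7500; a fully generic set of size 4 gives K ≈ 2.5000.

|A| = 4, |A + A| = 9, K = 9/4.


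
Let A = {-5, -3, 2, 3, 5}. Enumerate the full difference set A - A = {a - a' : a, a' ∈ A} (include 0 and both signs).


A - A = {a - a' : a, a' ∈ A}.
Compute a - a' for each ordered pair (a, a'):
a = -5: -5--5=0, -5--3=-2, -5-2=-7, -5-3=-8, -5-5=-10
a = -3: -3--5=2, -3--3=0, -3-2=-5, -3-3=-6, -3-5=-8
a = 2: 2--5=7, 2--3=5, 2-2=0, 2-3=-1, 2-5=-3
a = 3: 3--5=8, 3--3=6, 3-2=1, 3-3=0, 3-5=-2
a = 5: 5--5=10, 5--3=8, 5-2=3, 5-3=2, 5-5=0
Collecting distinct values (and noting 0 appears from a-a):
A - A = {-10, -8, -7, -6, -5, -3, -2, -1, 0, 1, 2, 3, 5, 6, 7, 8, 10}
|A - A| = 17

A - A = {-10, -8, -7, -6, -5, -3, -2, -1, 0, 1, 2, 3, 5, 6, 7, 8, 10}


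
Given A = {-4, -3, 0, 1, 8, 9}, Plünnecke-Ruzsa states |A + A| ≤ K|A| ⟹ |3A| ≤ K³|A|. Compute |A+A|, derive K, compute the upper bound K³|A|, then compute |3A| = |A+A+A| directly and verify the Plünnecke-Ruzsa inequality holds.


|A| = 6.
Step 1: Compute A + A by enumerating all 36 pairs.
A + A = {-8, -7, -6, -4, -3, -2, 0, 1, 2, 4, 5, 6, 8, 9, 10, 16, 17, 18}, so |A + A| = 18.
Step 2: Doubling constant K = |A + A|/|A| = 18/6 = 18/6 ≈ 3.0000.
Step 3: Plünnecke-Ruzsa gives |3A| ≤ K³·|A| = (3.0000)³ · 6 ≈ 162.0000.
Step 4: Compute 3A = A + A + A directly by enumerating all triples (a,b,c) ∈ A³; |3A| = 36.
Step 5: Check 36 ≤ 162.0000? Yes ✓.

K = 18/6, Plünnecke-Ruzsa bound K³|A| ≈ 162.0000, |3A| = 36, inequality holds.


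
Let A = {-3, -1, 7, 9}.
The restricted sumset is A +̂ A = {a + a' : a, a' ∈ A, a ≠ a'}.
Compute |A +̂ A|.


Restricted sumset: A +̂ A = {a + a' : a ∈ A, a' ∈ A, a ≠ a'}.
Equivalently, take A + A and drop any sum 2a that is achievable ONLY as a + a for a ∈ A (i.e. sums representable only with equal summands).
Enumerate pairs (a, a') with a < a' (symmetric, so each unordered pair gives one sum; this covers all a ≠ a'):
  -3 + -1 = -4
  -3 + 7 = 4
  -3 + 9 = 6
  -1 + 7 = 6
  -1 + 9 = 8
  7 + 9 = 16
Collected distinct sums: {-4, 4, 6, 8, 16}
|A +̂ A| = 5
(Reference bound: |A +̂ A| ≥ 2|A| - 3 for |A| ≥ 2, with |A| = 4 giving ≥ 5.)

|A +̂ A| = 5


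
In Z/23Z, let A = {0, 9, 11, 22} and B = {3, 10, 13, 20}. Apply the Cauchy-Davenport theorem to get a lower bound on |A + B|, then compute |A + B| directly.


Cauchy-Davenport: |A + B| ≥ min(p, |A| + |B| - 1) for A, B nonempty in Z/pZ.
|A| = 4, |B| = 4, p = 23.
CD lower bound = min(23, 4 + 4 - 1) = min(23, 7) = 7.
Compute A + B mod 23 directly:
a = 0: 0+3=3, 0+10=10, 0+13=13, 0+20=20
a = 9: 9+3=12, 9+10=19, 9+13=22, 9+20=6
a = 11: 11+3=14, 11+10=21, 11+13=1, 11+20=8
a = 22: 22+3=2, 22+10=9, 22+13=12, 22+20=19
A + B = {1, 2, 3, 6, 8, 9, 10, 12, 13, 14, 19, 20, 21, 22}, so |A + B| = 14.
Verify: 14 ≥ 7? Yes ✓.

CD lower bound = 7, actual |A + B| = 14.


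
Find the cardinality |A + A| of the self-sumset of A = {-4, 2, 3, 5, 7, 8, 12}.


A + A = {a + a' : a, a' ∈ A}; |A| = 7.
General bounds: 2|A| - 1 ≤ |A + A| ≤ |A|(|A|+1)/2, i.e. 13 ≤ |A + A| ≤ 28.
Lower bound 2|A|-1 is attained iff A is an arithmetic progression.
Enumerate sums a + a' for a ≤ a' (symmetric, so this suffices):
a = -4: -4+-4=-8, -4+2=-2, -4+3=-1, -4+5=1, -4+7=3, -4+8=4, -4+12=8
a = 2: 2+2=4, 2+3=5, 2+5=7, 2+7=9, 2+8=10, 2+12=14
a = 3: 3+3=6, 3+5=8, 3+7=10, 3+8=11, 3+12=15
a = 5: 5+5=10, 5+7=12, 5+8=13, 5+12=17
a = 7: 7+7=14, 7+8=15, 7+12=19
a = 8: 8+8=16, 8+12=20
a = 12: 12+12=24
Distinct sums: {-8, -2, -1, 1, 3, 4, 5, 6, 7, 8, 9, 10, 11, 12, 13, 14, 15, 16, 17, 19, 20, 24}
|A + A| = 22

|A + A| = 22


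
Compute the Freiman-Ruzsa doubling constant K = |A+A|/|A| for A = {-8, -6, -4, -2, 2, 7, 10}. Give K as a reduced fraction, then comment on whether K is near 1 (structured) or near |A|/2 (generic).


|A| = 7.
Compute A + A by enumerating all 49 pairs.
A + A = {-16, -14, -12, -10, -8, -6, -4, -2, -1, 0, 1, 2, 3, 4, 5, 6, 8, 9, 12, 14, 17, 20}, so |A + A| = 22.
K = |A + A| / |A| = 22/7 (already in lowest terms) ≈ 3.1429.
Reference: AP of size 7 gives K = 13/7 ≈ 1.8571; a fully generic set of size 7 gives K ≈ 4.0000.

|A| = 7, |A + A| = 22, K = 22/7.


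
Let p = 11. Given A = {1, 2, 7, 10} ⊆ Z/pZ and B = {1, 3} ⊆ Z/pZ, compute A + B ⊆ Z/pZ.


Work in Z/11Z: reduce every sum a + b modulo 11.
Enumerate all 8 pairs:
a = 1: 1+1=2, 1+3=4
a = 2: 2+1=3, 2+3=5
a = 7: 7+1=8, 7+3=10
a = 10: 10+1=0, 10+3=2
Distinct residues collected: {0, 2, 3, 4, 5, 8, 10}
|A + B| = 7 (out of 11 total residues).

A + B = {0, 2, 3, 4, 5, 8, 10}


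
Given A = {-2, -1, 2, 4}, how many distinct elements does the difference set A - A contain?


A - A = {a - a' : a, a' ∈ A}; |A| = 4.
Bounds: 2|A|-1 ≤ |A - A| ≤ |A|² - |A| + 1, i.e. 7 ≤ |A - A| ≤ 13.
Note: 0 ∈ A - A always (from a - a). The set is symmetric: if d ∈ A - A then -d ∈ A - A.
Enumerate nonzero differences d = a - a' with a > a' (then include -d):
Positive differences: {1, 2, 3, 4, 5, 6}
Full difference set: {0} ∪ (positive diffs) ∪ (negative diffs).
|A - A| = 1 + 2·6 = 13 (matches direct enumeration: 13).

|A - A| = 13


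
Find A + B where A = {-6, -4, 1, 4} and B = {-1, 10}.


A + B = {a + b : a ∈ A, b ∈ B}.
Enumerate all |A|·|B| = 4·2 = 8 pairs (a, b) and collect distinct sums.
a = -6: -6+-1=-7, -6+10=4
a = -4: -4+-1=-5, -4+10=6
a = 1: 1+-1=0, 1+10=11
a = 4: 4+-1=3, 4+10=14
Collecting distinct sums: A + B = {-7, -5, 0, 3, 4, 6, 11, 14}
|A + B| = 8

A + B = {-7, -5, 0, 3, 4, 6, 11, 14}


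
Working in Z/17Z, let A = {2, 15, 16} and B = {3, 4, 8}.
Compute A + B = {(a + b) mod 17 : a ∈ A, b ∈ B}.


Work in Z/17Z: reduce every sum a + b modulo 17.
Enumerate all 9 pairs:
a = 2: 2+3=5, 2+4=6, 2+8=10
a = 15: 15+3=1, 15+4=2, 15+8=6
a = 16: 16+3=2, 16+4=3, 16+8=7
Distinct residues collected: {1, 2, 3, 5, 6, 7, 10}
|A + B| = 7 (out of 17 total residues).

A + B = {1, 2, 3, 5, 6, 7, 10}


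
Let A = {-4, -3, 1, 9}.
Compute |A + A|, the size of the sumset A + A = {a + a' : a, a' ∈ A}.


A + A = {a + a' : a, a' ∈ A}; |A| = 4.
General bounds: 2|A| - 1 ≤ |A + A| ≤ |A|(|A|+1)/2, i.e. 7 ≤ |A + A| ≤ 10.
Lower bound 2|A|-1 is attained iff A is an arithmetic progression.
Enumerate sums a + a' for a ≤ a' (symmetric, so this suffices):
a = -4: -4+-4=-8, -4+-3=-7, -4+1=-3, -4+9=5
a = -3: -3+-3=-6, -3+1=-2, -3+9=6
a = 1: 1+1=2, 1+9=10
a = 9: 9+9=18
Distinct sums: {-8, -7, -6, -3, -2, 2, 5, 6, 10, 18}
|A + A| = 10

|A + A| = 10


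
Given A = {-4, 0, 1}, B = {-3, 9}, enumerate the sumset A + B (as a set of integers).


A + B = {a + b : a ∈ A, b ∈ B}.
Enumerate all |A|·|B| = 3·2 = 6 pairs (a, b) and collect distinct sums.
a = -4: -4+-3=-7, -4+9=5
a = 0: 0+-3=-3, 0+9=9
a = 1: 1+-3=-2, 1+9=10
Collecting distinct sums: A + B = {-7, -3, -2, 5, 9, 10}
|A + B| = 6

A + B = {-7, -3, -2, 5, 9, 10}


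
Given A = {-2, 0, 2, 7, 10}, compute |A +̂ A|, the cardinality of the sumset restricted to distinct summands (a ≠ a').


Restricted sumset: A +̂ A = {a + a' : a ∈ A, a' ∈ A, a ≠ a'}.
Equivalently, take A + A and drop any sum 2a that is achievable ONLY as a + a for a ∈ A (i.e. sums representable only with equal summands).
Enumerate pairs (a, a') with a < a' (symmetric, so each unordered pair gives one sum; this covers all a ≠ a'):
  -2 + 0 = -2
  -2 + 2 = 0
  -2 + 7 = 5
  -2 + 10 = 8
  0 + 2 = 2
  0 + 7 = 7
  0 + 10 = 10
  2 + 7 = 9
  2 + 10 = 12
  7 + 10 = 17
Collected distinct sums: {-2, 0, 2, 5, 7, 8, 9, 10, 12, 17}
|A +̂ A| = 10
(Reference bound: |A +̂ A| ≥ 2|A| - 3 for |A| ≥ 2, with |A| = 5 giving ≥ 7.)

|A +̂ A| = 10


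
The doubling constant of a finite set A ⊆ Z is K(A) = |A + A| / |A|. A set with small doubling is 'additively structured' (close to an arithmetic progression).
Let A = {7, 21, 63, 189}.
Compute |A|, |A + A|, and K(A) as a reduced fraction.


|A| = 4.
Compute A + A by enumerating all 16 pairs.
A + A = {14, 28, 42, 70, 84, 126, 196, 210, 252, 378}, so |A + A| = 10.
K = |A + A| / |A| = 10/4 = 5/2 ≈ 2.5000.
Reference: AP of size 4 gives K = 7/4 ≈ 1.7500; a fully generic set of size 4 gives K ≈ 2.5000.

|A| = 4, |A + A| = 10, K = 10/4 = 5/2.


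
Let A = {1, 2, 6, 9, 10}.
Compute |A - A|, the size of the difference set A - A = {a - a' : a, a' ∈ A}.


A - A = {a - a' : a, a' ∈ A}; |A| = 5.
Bounds: 2|A|-1 ≤ |A - A| ≤ |A|² - |A| + 1, i.e. 9 ≤ |A - A| ≤ 21.
Note: 0 ∈ A - A always (from a - a). The set is symmetric: if d ∈ A - A then -d ∈ A - A.
Enumerate nonzero differences d = a - a' with a > a' (then include -d):
Positive differences: {1, 3, 4, 5, 7, 8, 9}
Full difference set: {0} ∪ (positive diffs) ∪ (negative diffs).
|A - A| = 1 + 2·7 = 15 (matches direct enumeration: 15).

|A - A| = 15


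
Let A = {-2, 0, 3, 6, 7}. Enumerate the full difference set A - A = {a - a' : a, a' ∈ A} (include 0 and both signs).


A - A = {a - a' : a, a' ∈ A}.
Compute a - a' for each ordered pair (a, a'):
a = -2: -2--2=0, -2-0=-2, -2-3=-5, -2-6=-8, -2-7=-9
a = 0: 0--2=2, 0-0=0, 0-3=-3, 0-6=-6, 0-7=-7
a = 3: 3--2=5, 3-0=3, 3-3=0, 3-6=-3, 3-7=-4
a = 6: 6--2=8, 6-0=6, 6-3=3, 6-6=0, 6-7=-1
a = 7: 7--2=9, 7-0=7, 7-3=4, 7-6=1, 7-7=0
Collecting distinct values (and noting 0 appears from a-a):
A - A = {-9, -8, -7, -6, -5, -4, -3, -2, -1, 0, 1, 2, 3, 4, 5, 6, 7, 8, 9}
|A - A| = 19

A - A = {-9, -8, -7, -6, -5, -4, -3, -2, -1, 0, 1, 2, 3, 4, 5, 6, 7, 8, 9}


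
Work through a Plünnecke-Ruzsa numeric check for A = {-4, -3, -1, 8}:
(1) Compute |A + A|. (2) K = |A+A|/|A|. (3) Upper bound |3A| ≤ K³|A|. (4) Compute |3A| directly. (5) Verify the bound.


|A| = 4.
Step 1: Compute A + A by enumerating all 16 pairs.
A + A = {-8, -7, -6, -5, -4, -2, 4, 5, 7, 16}, so |A + A| = 10.
Step 2: Doubling constant K = |A + A|/|A| = 10/4 = 10/4 ≈ 2.5000.
Step 3: Plünnecke-Ruzsa gives |3A| ≤ K³·|A| = (2.5000)³ · 4 ≈ 62.5000.
Step 4: Compute 3A = A + A + A directly by enumerating all triples (a,b,c) ∈ A³; |3A| = 19.
Step 5: Check 19 ≤ 62.5000? Yes ✓.

K = 10/4, Plünnecke-Ruzsa bound K³|A| ≈ 62.5000, |3A| = 19, inequality holds.


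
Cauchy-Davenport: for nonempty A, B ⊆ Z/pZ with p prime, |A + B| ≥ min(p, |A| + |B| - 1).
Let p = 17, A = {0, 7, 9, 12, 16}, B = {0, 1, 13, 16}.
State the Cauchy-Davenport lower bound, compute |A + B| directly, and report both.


Cauchy-Davenport: |A + B| ≥ min(p, |A| + |B| - 1) for A, B nonempty in Z/pZ.
|A| = 5, |B| = 4, p = 17.
CD lower bound = min(17, 5 + 4 - 1) = min(17, 8) = 8.
Compute A + B mod 17 directly:
a = 0: 0+0=0, 0+1=1, 0+13=13, 0+16=16
a = 7: 7+0=7, 7+1=8, 7+13=3, 7+16=6
a = 9: 9+0=9, 9+1=10, 9+13=5, 9+16=8
a = 12: 12+0=12, 12+1=13, 12+13=8, 12+16=11
a = 16: 16+0=16, 16+1=0, 16+13=12, 16+16=15
A + B = {0, 1, 3, 5, 6, 7, 8, 9, 10, 11, 12, 13, 15, 16}, so |A + B| = 14.
Verify: 14 ≥ 8? Yes ✓.

CD lower bound = 8, actual |A + B| = 14.


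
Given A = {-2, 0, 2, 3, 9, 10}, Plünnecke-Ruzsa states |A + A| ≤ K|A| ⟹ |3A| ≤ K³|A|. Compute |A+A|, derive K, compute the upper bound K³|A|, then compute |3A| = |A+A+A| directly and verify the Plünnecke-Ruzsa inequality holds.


|A| = 6.
Step 1: Compute A + A by enumerating all 36 pairs.
A + A = {-4, -2, 0, 1, 2, 3, 4, 5, 6, 7, 8, 9, 10, 11, 12, 13, 18, 19, 20}, so |A + A| = 19.
Step 2: Doubling constant K = |A + A|/|A| = 19/6 = 19/6 ≈ 3.1667.
Step 3: Plünnecke-Ruzsa gives |3A| ≤ K³·|A| = (3.1667)³ · 6 ≈ 190.5278.
Step 4: Compute 3A = A + A + A directly by enumerating all triples (a,b,c) ∈ A³; |3A| = 32.
Step 5: Check 32 ≤ 190.5278? Yes ✓.

K = 19/6, Plünnecke-Ruzsa bound K³|A| ≈ 190.5278, |3A| = 32, inequality holds.


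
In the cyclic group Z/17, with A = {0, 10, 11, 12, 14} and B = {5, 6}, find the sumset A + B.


Work in Z/17Z: reduce every sum a + b modulo 17.
Enumerate all 10 pairs:
a = 0: 0+5=5, 0+6=6
a = 10: 10+5=15, 10+6=16
a = 11: 11+5=16, 11+6=0
a = 12: 12+5=0, 12+6=1
a = 14: 14+5=2, 14+6=3
Distinct residues collected: {0, 1, 2, 3, 5, 6, 15, 16}
|A + B| = 8 (out of 17 total residues).

A + B = {0, 1, 2, 3, 5, 6, 15, 16}


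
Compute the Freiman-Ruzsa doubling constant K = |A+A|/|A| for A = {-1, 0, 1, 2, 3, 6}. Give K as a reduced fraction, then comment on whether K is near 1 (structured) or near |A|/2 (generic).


|A| = 6.
Compute A + A by enumerating all 36 pairs.
A + A = {-2, -1, 0, 1, 2, 3, 4, 5, 6, 7, 8, 9, 12}, so |A + A| = 13.
K = |A + A| / |A| = 13/6 (already in lowest terms) ≈ 2.1667.
Reference: AP of size 6 gives K = 11/6 ≈ 1.8333; a fully generic set of size 6 gives K ≈ 3.5000.

|A| = 6, |A + A| = 13, K = 13/6.


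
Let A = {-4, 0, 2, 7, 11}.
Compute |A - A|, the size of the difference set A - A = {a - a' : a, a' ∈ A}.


A - A = {a - a' : a, a' ∈ A}; |A| = 5.
Bounds: 2|A|-1 ≤ |A - A| ≤ |A|² - |A| + 1, i.e. 9 ≤ |A - A| ≤ 21.
Note: 0 ∈ A - A always (from a - a). The set is symmetric: if d ∈ A - A then -d ∈ A - A.
Enumerate nonzero differences d = a - a' with a > a' (then include -d):
Positive differences: {2, 4, 5, 6, 7, 9, 11, 15}
Full difference set: {0} ∪ (positive diffs) ∪ (negative diffs).
|A - A| = 1 + 2·8 = 17 (matches direct enumeration: 17).

|A - A| = 17


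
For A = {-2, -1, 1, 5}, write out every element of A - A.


A - A = {a - a' : a, a' ∈ A}.
Compute a - a' for each ordered pair (a, a'):
a = -2: -2--2=0, -2--1=-1, -2-1=-3, -2-5=-7
a = -1: -1--2=1, -1--1=0, -1-1=-2, -1-5=-6
a = 1: 1--2=3, 1--1=2, 1-1=0, 1-5=-4
a = 5: 5--2=7, 5--1=6, 5-1=4, 5-5=0
Collecting distinct values (and noting 0 appears from a-a):
A - A = {-7, -6, -4, -3, -2, -1, 0, 1, 2, 3, 4, 6, 7}
|A - A| = 13

A - A = {-7, -6, -4, -3, -2, -1, 0, 1, 2, 3, 4, 6, 7}


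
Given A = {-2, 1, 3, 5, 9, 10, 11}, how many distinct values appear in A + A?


A + A = {a + a' : a, a' ∈ A}; |A| = 7.
General bounds: 2|A| - 1 ≤ |A + A| ≤ |A|(|A|+1)/2, i.e. 13 ≤ |A + A| ≤ 28.
Lower bound 2|A|-1 is attained iff A is an arithmetic progression.
Enumerate sums a + a' for a ≤ a' (symmetric, so this suffices):
a = -2: -2+-2=-4, -2+1=-1, -2+3=1, -2+5=3, -2+9=7, -2+10=8, -2+11=9
a = 1: 1+1=2, 1+3=4, 1+5=6, 1+9=10, 1+10=11, 1+11=12
a = 3: 3+3=6, 3+5=8, 3+9=12, 3+10=13, 3+11=14
a = 5: 5+5=10, 5+9=14, 5+10=15, 5+11=16
a = 9: 9+9=18, 9+10=19, 9+11=20
a = 10: 10+10=20, 10+11=21
a = 11: 11+11=22
Distinct sums: {-4, -1, 1, 2, 3, 4, 6, 7, 8, 9, 10, 11, 12, 13, 14, 15, 16, 18, 19, 20, 21, 22}
|A + A| = 22

|A + A| = 22


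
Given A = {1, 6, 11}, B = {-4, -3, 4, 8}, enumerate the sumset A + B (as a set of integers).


A + B = {a + b : a ∈ A, b ∈ B}.
Enumerate all |A|·|B| = 3·4 = 12 pairs (a, b) and collect distinct sums.
a = 1: 1+-4=-3, 1+-3=-2, 1+4=5, 1+8=9
a = 6: 6+-4=2, 6+-3=3, 6+4=10, 6+8=14
a = 11: 11+-4=7, 11+-3=8, 11+4=15, 11+8=19
Collecting distinct sums: A + B = {-3, -2, 2, 3, 5, 7, 8, 9, 10, 14, 15, 19}
|A + B| = 12

A + B = {-3, -2, 2, 3, 5, 7, 8, 9, 10, 14, 15, 19}


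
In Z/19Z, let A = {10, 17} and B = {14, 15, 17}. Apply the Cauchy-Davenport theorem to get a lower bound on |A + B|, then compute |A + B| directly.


Cauchy-Davenport: |A + B| ≥ min(p, |A| + |B| - 1) for A, B nonempty in Z/pZ.
|A| = 2, |B| = 3, p = 19.
CD lower bound = min(19, 2 + 3 - 1) = min(19, 4) = 4.
Compute A + B mod 19 directly:
a = 10: 10+14=5, 10+15=6, 10+17=8
a = 17: 17+14=12, 17+15=13, 17+17=15
A + B = {5, 6, 8, 12, 13, 15}, so |A + B| = 6.
Verify: 6 ≥ 4? Yes ✓.

CD lower bound = 4, actual |A + B| = 6.


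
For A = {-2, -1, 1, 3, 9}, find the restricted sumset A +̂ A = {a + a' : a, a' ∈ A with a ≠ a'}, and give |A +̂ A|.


Restricted sumset: A +̂ A = {a + a' : a ∈ A, a' ∈ A, a ≠ a'}.
Equivalently, take A + A and drop any sum 2a that is achievable ONLY as a + a for a ∈ A (i.e. sums representable only with equal summands).
Enumerate pairs (a, a') with a < a' (symmetric, so each unordered pair gives one sum; this covers all a ≠ a'):
  -2 + -1 = -3
  -2 + 1 = -1
  -2 + 3 = 1
  -2 + 9 = 7
  -1 + 1 = 0
  -1 + 3 = 2
  -1 + 9 = 8
  1 + 3 = 4
  1 + 9 = 10
  3 + 9 = 12
Collected distinct sums: {-3, -1, 0, 1, 2, 4, 7, 8, 10, 12}
|A +̂ A| = 10
(Reference bound: |A +̂ A| ≥ 2|A| - 3 for |A| ≥ 2, with |A| = 5 giving ≥ 7.)

|A +̂ A| = 10
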